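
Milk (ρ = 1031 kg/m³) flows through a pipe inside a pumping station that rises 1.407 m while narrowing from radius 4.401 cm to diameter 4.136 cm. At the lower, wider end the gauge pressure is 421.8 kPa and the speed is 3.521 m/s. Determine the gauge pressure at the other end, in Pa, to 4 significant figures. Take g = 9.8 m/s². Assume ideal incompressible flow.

The volume flow rate is constant, so v₂ = (A₁/A₂)v₁ = (60.85/13.44)·3.521 = 15.95 m/s.
Applying Bernoulli between the two ends and solving for P₂: P₂ = P₁ + ½ρ(v₁² − v₂²) − ρgΔh.
P₂ = 421800 + ½·1031·(3.521² − 15.95²) − 1031·9.8·(+1.407) = 421800 + (-124700) − (14220) = 282900 Pa.

P₂ ≈ 282900 Pa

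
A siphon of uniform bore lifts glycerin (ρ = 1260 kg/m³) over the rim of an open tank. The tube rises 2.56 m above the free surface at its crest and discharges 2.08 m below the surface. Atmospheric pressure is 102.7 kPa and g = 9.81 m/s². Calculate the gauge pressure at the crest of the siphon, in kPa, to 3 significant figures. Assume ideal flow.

-57.4 kPa

From the surface to the outlet (both open to atmosphere, surface at rest): v = √(2g·h_out) = √(2·9.81·2.08) = 6.39 m/s.
With constant cross-section the crest speed equals v; applying Bernoulli from the surface up to the crest, P_top = P_atm − ½ρv² − ρg·h_top.
P_top = 102700 − ½·1260·6.39² − 1260·9.81·2.56 = 45300 Pa. So P_gauge = P_top − P_atm = -57400 Pa.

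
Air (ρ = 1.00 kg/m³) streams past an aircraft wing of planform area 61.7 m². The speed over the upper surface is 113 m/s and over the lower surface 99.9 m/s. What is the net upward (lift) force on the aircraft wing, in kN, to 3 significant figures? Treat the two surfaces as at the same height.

86.0 kN

With equal heights on the two surfaces, Bernoulli gives P_lower − P_upper = ½ρ(v_upper² − v_lower²).
ΔP = ½·1.00·(113² − 99.9²) = 1390 Pa.
Lift = ΔP · A = 1390 × 61.7 = 86000 N.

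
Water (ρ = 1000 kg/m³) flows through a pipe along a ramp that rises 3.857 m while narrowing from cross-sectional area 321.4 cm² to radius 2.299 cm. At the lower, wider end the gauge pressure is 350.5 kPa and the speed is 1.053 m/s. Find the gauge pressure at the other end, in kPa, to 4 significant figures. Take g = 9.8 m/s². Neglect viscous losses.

P₂ ≈ 105.5 kPa

Continuity gives A₁v₁ = A₂v₂, so v₂ = (321.4 cm²)/(16.60 cm²) × 1.053 m/s = 20.38 m/s.
Applying Bernoulli between the two ends and solving for P₂: P₂ = P₁ + ½ρ(v₁² − v₂²) − ρgΔh.
P₂ = 350500 + ½·1000·(1.053² − 20.38²) − 1000·9.8·(+3.857) = 350500 + (-207200) − (37800) = 105500 Pa.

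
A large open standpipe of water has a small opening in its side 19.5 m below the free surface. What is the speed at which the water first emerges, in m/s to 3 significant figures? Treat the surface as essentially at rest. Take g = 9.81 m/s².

The surface is effectively still and both ends are open, so ½v² = gh and v = √(2·9.81·19.5) = 19.6 m/s.

v = 19.6 m/s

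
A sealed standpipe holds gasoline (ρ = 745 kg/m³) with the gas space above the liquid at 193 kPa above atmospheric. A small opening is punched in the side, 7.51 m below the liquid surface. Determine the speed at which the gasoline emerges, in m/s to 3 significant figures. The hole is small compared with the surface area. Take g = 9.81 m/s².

v ≈ 25.8 m/s

Take point 1 at the surface (v₁ ≈ 0) and point 2 at the hole (at atmospheric pressure). Bernoulli: P₁ + ρg h = P_atm + ½ρv₂².
With P₁ − P_atm = 193000 Pa, v₂ = √(2gh + 2ΔP/ρ) = √(2·9.81·7.51 + 2·193000/745) = 25.8 m/s.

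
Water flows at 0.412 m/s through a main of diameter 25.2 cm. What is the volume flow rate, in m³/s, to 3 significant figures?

Q = A·v = 0.0499 m² × 0.412 m/s = 0.0205 m³/s.

Q ≈ 0.0205 m³/s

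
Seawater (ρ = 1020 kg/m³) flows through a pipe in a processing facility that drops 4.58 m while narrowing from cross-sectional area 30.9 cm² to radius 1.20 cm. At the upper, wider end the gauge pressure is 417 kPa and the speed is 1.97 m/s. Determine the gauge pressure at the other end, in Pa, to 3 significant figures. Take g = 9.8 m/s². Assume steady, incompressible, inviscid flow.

Continuity gives A₁v₁ = A₂v₂, so v₂ = (30.9 cm²)/(4.52 cm²) × 1.97 m/s = 13.5 m/s.
Applying Bernoulli between the two ends and solving for P₂: P₂ = P₁ + ½ρ(v₁² − v₂²) − ρgΔh.
P₂ = 417000 + ½·1020·(1.97² − 13.5²) − 1020·9.8·(−4.58) = 417000 + (-90400) − (-45800) = 372000 Pa.

372000 Pa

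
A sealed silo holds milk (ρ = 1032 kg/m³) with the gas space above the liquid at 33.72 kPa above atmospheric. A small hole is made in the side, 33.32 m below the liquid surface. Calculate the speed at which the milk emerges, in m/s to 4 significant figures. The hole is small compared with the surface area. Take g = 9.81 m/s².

v ≈ 26.82 m/s

Take point 1 at the surface (v₁ ≈ 0) and point 2 at the hole (at atmospheric pressure). Bernoulli: P₁ + ρg h = P_atm + ½ρv₂².
With P₁ − P_atm = 33720 Pa, v₂ = √(2gh + 2ΔP/ρ) = √(2·9.81·33.32 + 2·33720/1032) = 26.82 m/s.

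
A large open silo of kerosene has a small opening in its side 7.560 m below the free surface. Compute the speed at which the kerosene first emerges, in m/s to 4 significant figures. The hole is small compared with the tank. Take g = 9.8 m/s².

With the surface at rest and both surface and jet at atmospheric pressure, Bernoulli gives ρg h = ½ρv², so v = √(2gh) = √(2·9.8·7.560) = 12.17 m/s.

v ≈ 12.17 m/s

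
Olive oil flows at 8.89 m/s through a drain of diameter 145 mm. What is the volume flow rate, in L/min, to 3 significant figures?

Q ≈ 8810 L/min

Q = A·v = 0.0165 m² × 8.89 m/s = 0.147 m³/s.
Converting: 0.147 m³/s × 60000 = 8810 L/min.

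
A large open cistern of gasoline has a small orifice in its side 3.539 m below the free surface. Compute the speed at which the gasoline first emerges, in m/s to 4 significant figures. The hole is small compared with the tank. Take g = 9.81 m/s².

Torricelli's result v = √(2gh) gives v = √(2·9.81·3.539) = 8.333 m/s.

v = 8.333 m/s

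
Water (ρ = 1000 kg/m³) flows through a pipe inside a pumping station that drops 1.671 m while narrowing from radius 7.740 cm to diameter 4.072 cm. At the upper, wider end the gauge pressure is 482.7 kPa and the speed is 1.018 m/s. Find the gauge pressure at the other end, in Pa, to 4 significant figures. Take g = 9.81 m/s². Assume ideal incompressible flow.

Continuity gives A₁v₁ = A₂v₂, so v₂ = (188.2 cm²)/(13.02 cm²) × 1.018 m/s = 14.71 m/s.
Applying Bernoulli between the two ends and solving for P₂: P₂ = P₁ + ½ρ(v₁² − v₂²) − ρgΔh.
P₂ = 482700 + ½·1000·(1.018² − 14.71²) − 1000·9.81·(−1.671) = 482700 + (-107700) − (-16390) = 391400 Pa.

P₂ = 391400 Pa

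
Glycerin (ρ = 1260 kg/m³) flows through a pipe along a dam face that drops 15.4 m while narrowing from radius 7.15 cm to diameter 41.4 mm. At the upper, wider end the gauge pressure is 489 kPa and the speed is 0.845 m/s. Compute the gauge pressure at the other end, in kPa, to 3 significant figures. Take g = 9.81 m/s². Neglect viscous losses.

By continuity, v₂ = v₁·A₁/A₂ = 0.845·(161/13.5) = 10.1 m/s.
Applying Bernoulli between the two ends and solving for P₂: P₂ = P₁ + ½ρ(v₁² − v₂²) − ρgΔh.
P₂ = 489000 + ½·1260·(0.845² − 10.1²) − 1260·9.81·(−15.4) = 489000 + (-63600) − (-190000) = 616000 Pa.

P₂ = 616 kPa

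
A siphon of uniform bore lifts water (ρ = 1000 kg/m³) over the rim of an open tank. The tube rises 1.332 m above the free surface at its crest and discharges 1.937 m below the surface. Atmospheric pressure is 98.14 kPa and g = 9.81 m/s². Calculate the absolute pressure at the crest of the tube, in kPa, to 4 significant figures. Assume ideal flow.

66.07 kPa

Bernoulli surface→outlet gives ½v² = g·h_out, so v = √(2·9.81·1.937) = 6.165 m/s.
Continuity keeps v the same throughout the tube; from surface to crest, P_atm + 0 = P_top + ½ρv² + ρg·h_top.
P_top = 98140 − ½·1000·6.165² − 1000·9.81·1.332 = 66070 Pa.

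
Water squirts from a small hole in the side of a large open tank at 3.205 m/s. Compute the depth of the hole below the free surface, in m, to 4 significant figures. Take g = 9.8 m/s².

h ≈ 0.5241 m

Inverting v = √(2gh) gives h = v² / 2g.
h = 3.205²/(2·9.8) = 10.27/19.60 = 0.5241 m.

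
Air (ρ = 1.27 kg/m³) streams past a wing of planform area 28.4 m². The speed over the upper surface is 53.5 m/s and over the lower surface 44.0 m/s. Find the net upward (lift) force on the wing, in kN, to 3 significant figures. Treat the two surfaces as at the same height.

With equal heights on the two surfaces, Bernoulli gives P_lower − P_upper = ½ρ(v_upper² − v_lower²).
ΔP = ½·1.27·(53.5² − 44.0²) = 588 Pa.
Lift = ΔP · A = 588 × 28.4 = 16700 N.

F ≈ 16.7 kN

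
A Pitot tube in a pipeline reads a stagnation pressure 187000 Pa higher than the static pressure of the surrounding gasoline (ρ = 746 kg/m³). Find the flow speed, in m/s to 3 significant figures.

At the stagnation point the flow is brought to rest, so Bernoulli gives P_stag − P_static = ½ρv².
v = √(2ΔP/ρ) = √(2·187000/746) = 22.4 m/s.

22.4 m/s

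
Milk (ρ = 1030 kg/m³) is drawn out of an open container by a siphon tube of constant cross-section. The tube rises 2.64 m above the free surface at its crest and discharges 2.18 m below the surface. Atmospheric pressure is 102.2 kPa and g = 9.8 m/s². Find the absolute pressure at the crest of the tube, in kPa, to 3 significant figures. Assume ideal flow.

53.5 kPa

From the surface to the outlet (both open to atmosphere, surface at rest): v = √(2g·h_out) = √(2·9.8·2.18) = 6.54 m/s.
The bore is uniform, so the speed at the crest is the same v. Bernoulli surface→crest: P_atm = P_top + ½ρv² + ρg·h_top.
P_top = 102200 − ½·1030·6.54² − 1030·9.8·2.64 = 53500 Pa.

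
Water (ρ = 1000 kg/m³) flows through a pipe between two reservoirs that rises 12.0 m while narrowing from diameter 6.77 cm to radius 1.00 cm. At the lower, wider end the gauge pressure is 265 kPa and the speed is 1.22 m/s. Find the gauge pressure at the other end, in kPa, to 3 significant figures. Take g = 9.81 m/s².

Mass conservation (A₁v₁ = A₂v₂) gives v₂ = 1.22 × 36.0/3.14 = 14.0 m/s.
Energy conservation along the streamline gives P₂ = P₁ − ½ρ(v₂² − v₁²) − ρg(h₂ − h₁).
P₂ = 265000 + ½·1000·(1.22² − 14.0²) − 1000·9.81·(+12.0) = 265000 + (-97000) − (118000) = 50300 Pa.

P₂ ≈ 50.3 kPa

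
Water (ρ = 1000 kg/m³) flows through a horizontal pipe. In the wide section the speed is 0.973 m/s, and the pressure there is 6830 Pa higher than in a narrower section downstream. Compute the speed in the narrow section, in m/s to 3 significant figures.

v₂ = 3.82 m/s

Along the level pipe P + ½ρv² is conserved, hence v₂² = v₁² + 2(P₁ − P₂)/ρ.
v₂ = √(0.973² + 2·6830/1000) = √(0.947 + 13.7) = 3.82 m/s.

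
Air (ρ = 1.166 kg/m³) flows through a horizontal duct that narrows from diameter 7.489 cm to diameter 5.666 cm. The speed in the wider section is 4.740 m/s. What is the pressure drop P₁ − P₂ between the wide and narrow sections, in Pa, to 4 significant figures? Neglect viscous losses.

ΔP ≈ 26.88 Pa

Mass conservation (A₁v₁ = A₂v₂) gives v₂ = 4.740 × 44.05/25.21 = 8.281 m/s.
With no height change, Bernoulli's equation is P₁ + ½ρv₁² = P₂ + ½ρv₂².
P₁ − P₂ = ½·1.166·(8.281² − 4.740²) = ½·1.166·46.10 = 26.88 Pa.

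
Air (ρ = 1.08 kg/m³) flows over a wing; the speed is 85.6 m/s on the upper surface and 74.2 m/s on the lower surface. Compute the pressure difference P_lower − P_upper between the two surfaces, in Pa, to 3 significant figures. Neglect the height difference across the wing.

Bernoulli (same height): P_lower − P_upper = ½ρ(v_upper² − v_lower²).
ΔP = ½·1.08·(85.6² − 74.2²) = 984 Pa.

ΔP ≈ 984 Pa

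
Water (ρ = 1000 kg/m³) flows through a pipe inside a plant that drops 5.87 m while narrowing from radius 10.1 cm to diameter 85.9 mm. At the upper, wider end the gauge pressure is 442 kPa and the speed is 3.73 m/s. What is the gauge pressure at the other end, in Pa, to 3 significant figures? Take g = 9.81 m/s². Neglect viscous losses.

P₂ ≈ 294000 Pa

Mass conservation (A₁v₁ = A₂v₂) gives v₂ = 3.73 × 320/58.0 = 20.6 m/s.
Bernoulli: P₁ + ½ρv₁² + ρg h₁ = P₂ + ½ρv₂² + ρg h₂, so P₂ = P₁ + ½ρ(v₁² − v₂²) − ρg(h₂ − h₁).
P₂ = 442000 + ½·1000·(3.73² − 20.6²) − 1000·9.81·(−5.87) = 442000 + (-206000) − (-57600) = 294000 Pa.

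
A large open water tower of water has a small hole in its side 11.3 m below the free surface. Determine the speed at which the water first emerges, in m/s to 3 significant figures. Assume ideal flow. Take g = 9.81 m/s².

The surface is effectively still and both ends are open, so ½v² = gh and v = √(2·9.81·11.3) = 14.9 m/s.

v ≈ 14.9 m/s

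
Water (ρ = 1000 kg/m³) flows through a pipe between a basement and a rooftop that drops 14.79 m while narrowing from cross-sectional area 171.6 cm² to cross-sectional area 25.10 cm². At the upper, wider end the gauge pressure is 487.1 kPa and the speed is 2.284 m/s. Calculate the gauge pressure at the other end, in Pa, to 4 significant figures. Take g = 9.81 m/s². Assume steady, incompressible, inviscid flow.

P₂ ≈ 512900 Pa

Continuity gives A₁v₁ = A₂v₂, so v₂ = (171.6 cm²)/(25.10 cm²) × 2.284 m/s = 15.61 m/s.
Energy conservation along the streamline gives P₂ = P₁ − ½ρ(v₂² − v₁²) − ρg(h₂ − h₁).
P₂ = 487100 + ½·1000·(2.284² − 15.61²) − 1000·9.81·(−14.79) = 487100 + (-119300) − (-145100) = 512900 Pa.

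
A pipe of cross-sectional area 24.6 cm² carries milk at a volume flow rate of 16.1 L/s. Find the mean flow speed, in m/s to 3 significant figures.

v ≈ 6.54 m/s

Q = 16.1 L/s = 0.0161 m³/s.
v = Q/A = 0.0161 / 0.00246 = 6.54 m/s.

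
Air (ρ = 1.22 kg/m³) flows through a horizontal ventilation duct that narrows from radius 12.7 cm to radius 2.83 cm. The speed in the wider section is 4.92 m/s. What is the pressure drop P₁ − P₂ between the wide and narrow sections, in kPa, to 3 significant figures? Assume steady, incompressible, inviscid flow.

The volume flow rate is constant, so v₂ = (A₁/A₂)v₁ = (507/25.2)·4.92 = 99.1 m/s.
The pipe is horizontal, so Bernoulli reduces to P₁ + ½ρv₁² = P₂ + ½ρv₂².
P₁ − P₂ = ½·1.22·(99.1² − 4.92²) = ½·1.22·9790 = 5970 Pa.

ΔP = 5.97 kPa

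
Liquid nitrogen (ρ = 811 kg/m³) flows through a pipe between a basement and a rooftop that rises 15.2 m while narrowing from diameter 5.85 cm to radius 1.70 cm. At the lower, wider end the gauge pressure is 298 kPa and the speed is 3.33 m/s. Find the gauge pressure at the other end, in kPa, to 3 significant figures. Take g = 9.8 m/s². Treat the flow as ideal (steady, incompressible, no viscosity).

142 kPa

Mass conservation (A₁v₁ = A₂v₂) gives v₂ = 3.33 × 26.9/9.08 = 9.86 m/s.
Applying Bernoulli between the two ends and solving for P₂: P₂ = P₁ + ½ρ(v₁² − v₂²) − ρgΔh.
P₂ = 298000 + ½·811·(3.33² − 9.86²) − 811·9.8·(+15.2) = 298000 + (-34900) − (121000) = 142000 Pa.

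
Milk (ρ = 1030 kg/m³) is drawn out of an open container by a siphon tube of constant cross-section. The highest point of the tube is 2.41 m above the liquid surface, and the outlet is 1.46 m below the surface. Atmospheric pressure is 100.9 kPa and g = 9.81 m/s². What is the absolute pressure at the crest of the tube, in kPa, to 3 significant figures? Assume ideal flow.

P_top ≈ 61.8 kPa

The outlet speed comes from Torricelli: v = √(2g·1.46) = 5.35 m/s.
Continuity keeps v the same throughout the tube; from surface to crest, P_atm + 0 = P_top + ½ρv² + ρg·h_top.
P_top = 100900 − ½·1030·5.35² − 1030·9.81·2.41 = 61800 Pa.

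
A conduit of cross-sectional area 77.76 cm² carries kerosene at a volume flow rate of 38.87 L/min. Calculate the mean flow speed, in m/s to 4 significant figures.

Q = 38.87 L/min = 0.0006478 m³/s.
v = Q/A = 0.0006478 / 0.007776 = 0.08331 m/s.

v = 0.08331 m/s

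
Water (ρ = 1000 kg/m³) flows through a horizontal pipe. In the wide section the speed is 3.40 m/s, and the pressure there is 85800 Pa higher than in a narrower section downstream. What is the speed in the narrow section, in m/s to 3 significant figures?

Horizontal Bernoulli: P₁ + ½ρv₁² = P₂ + ½ρv₂², so v₂² = v₁² + 2(P₁ − P₂)/ρ.
v₂ = √(3.40² + 2·85800/1000) = √(11.6 + 172) = 13.5 m/s.

v₂ ≈ 13.5 m/s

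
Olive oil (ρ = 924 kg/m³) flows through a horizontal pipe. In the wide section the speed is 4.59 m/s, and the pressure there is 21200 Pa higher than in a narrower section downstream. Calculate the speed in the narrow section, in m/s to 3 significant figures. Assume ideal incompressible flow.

With h₁ = h₂, rearranging Bernoulli gives v₂ = √(v₁² + 2ΔP/ρ).
v₂ = √(4.59² + 2·21200/924) = √(21.1 + 45.9) = 8.18 m/s.

v₂ ≈ 8.18 m/s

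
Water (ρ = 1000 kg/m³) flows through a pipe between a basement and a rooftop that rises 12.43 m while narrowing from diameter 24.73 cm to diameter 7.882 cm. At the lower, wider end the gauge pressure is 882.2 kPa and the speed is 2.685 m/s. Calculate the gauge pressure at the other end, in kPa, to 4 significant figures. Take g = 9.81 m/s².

P₂ ≈ 414.6 kPa

Mass conservation (A₁v₁ = A₂v₂) gives v₂ = 2.685 × 480.3/48.79 = 26.43 m/s.
Applying Bernoulli between the two ends and solving for P₂: P₂ = P₁ + ½ρ(v₁² − v₂²) − ρgΔh.
P₂ = 882200 + ½·1000·(2.685² − 26.43²) − 1000·9.81·(+12.43) = 882200 + (-345700) − (121900) = 414600 Pa.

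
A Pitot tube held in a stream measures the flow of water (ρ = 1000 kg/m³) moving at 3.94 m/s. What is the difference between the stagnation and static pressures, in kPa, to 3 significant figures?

7.76 kPa

The dynamic pressure equals the rise in static pressure at the stagnation point: ΔP = ½ρv².
ΔP = ½·1000·3.94² = 7760 Pa.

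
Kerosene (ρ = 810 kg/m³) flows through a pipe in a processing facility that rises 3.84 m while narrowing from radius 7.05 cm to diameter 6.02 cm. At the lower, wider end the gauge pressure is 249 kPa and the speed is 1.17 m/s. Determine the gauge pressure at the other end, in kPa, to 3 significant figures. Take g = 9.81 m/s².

P₂ ≈ 202 kPa

The volume flow rate is constant, so v₂ = (A₁/A₂)v₁ = (156/28.5)·1.17 = 6.42 m/s.
Bernoulli: P₁ + ½ρv₁² + ρg h₁ = P₂ + ½ρv₂² + ρg h₂, so P₂ = P₁ + ½ρ(v₁² − v₂²) − ρg(h₂ − h₁).
P₂ = 249000 + ½·810·(1.17² − 6.42²) − 810·9.81·(+3.84) = 249000 + (-16100) − (30500) = 202000 Pa.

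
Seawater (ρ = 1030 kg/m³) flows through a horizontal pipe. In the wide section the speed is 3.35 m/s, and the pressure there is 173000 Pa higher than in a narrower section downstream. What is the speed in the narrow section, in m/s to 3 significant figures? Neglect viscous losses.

v₂ ≈ 18.6 m/s

Along the level pipe P + ½ρv² is conserved, hence v₂² = v₁² + 2(P₁ − P₂)/ρ.
v₂ = √(3.35² + 2·173000/1030) = √(11.2 + 336) = 18.6 m/s.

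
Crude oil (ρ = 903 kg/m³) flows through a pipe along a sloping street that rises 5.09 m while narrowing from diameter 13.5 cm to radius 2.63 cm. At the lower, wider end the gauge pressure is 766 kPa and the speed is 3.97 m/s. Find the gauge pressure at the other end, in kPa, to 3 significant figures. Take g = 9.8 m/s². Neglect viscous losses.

P₂ ≈ 419 kPa

Mass conservation (A₁v₁ = A₂v₂) gives v₂ = 3.97 × 143/21.7 = 26.2 m/s.
Applying Bernoulli between the two ends and solving for P₂: P₂ = P₁ + ½ρ(v₁² − v₂²) − ρgΔh.
P₂ = 766000 + ½·903·(3.97² − 26.2²) − 903·9.8·(+5.09) = 766000 + (-302000) − (45000) = 419000 Pa.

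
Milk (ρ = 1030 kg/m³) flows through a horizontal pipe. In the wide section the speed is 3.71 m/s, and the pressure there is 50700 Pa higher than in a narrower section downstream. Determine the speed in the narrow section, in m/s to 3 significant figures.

v₂ = 10.6 m/s

Along the level pipe P + ½ρv² is conserved, hence v₂² = v₁² + 2(P₁ − P₂)/ρ.
v₂ = √(3.71² + 2·50700/1030) = √(13.8 + 98.4) = 10.6 m/s.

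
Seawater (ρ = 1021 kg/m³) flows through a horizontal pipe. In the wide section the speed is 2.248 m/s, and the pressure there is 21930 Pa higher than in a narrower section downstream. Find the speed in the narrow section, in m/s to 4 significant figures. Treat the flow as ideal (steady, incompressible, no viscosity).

Horizontal Bernoulli: P₁ + ½ρv₁² = P₂ + ½ρv₂², so v₂² = v₁² + 2(P₁ − P₂)/ρ.
v₂ = √(2.248² + 2·21930/1021) = √(5.054 + 42.96) = 6.929 m/s.

v₂ ≈ 6.929 m/s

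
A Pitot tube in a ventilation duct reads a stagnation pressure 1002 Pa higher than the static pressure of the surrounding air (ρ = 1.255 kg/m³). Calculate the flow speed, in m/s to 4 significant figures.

At the stagnation point the flow is brought to rest, so Bernoulli gives P_stag − P_static = ½ρv².
v = √(2ΔP/ρ) = √(2·1002/1.255) = 39.96 m/s.

v = 39.96 m/s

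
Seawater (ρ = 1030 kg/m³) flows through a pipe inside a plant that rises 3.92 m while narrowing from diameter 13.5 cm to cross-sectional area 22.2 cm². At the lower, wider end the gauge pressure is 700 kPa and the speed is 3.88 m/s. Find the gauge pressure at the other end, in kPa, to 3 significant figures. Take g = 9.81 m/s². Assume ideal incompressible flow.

By continuity, v₂ = v₁·A₁/A₂ = 3.88·(143/22.2) = 25.0 m/s.
Energy conservation along the streamline gives P₂ = P₁ − ½ρ(v₂² − v₁²) − ρg(h₂ − h₁).
P₂ = 700000 + ½·1030·(3.88² − 25.0²) − 1030·9.81·(+3.92) = 700000 + (-315000) − (39600) = 346000 Pa.

P₂ = 346 kPa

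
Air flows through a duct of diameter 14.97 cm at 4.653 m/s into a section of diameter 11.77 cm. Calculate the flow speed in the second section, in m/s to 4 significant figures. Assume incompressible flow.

Continuity gives A₁v₁ = A₂v₂, so v₂ = (176.0 cm²)/(108.8 cm²) × 4.653 m/s = 7.527 m/s.

v₂ = 7.527 m/s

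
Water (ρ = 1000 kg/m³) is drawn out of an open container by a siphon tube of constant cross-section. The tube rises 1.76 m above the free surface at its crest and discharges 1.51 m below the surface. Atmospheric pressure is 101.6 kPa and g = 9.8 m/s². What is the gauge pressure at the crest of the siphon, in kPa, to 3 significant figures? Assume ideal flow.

From the surface to the outlet (both open to atmosphere, surface at rest): v = √(2g·h_out) = √(2·9.8·1.51) = 5.44 m/s.
Continuity keeps v the same throughout the tube; from surface to crest, P_atm + 0 = P_top + ½ρv² + ρg·h_top.
P_top = 101600 − ½·1000·5.44² − 1000·9.8·1.76 = 69600 Pa. So P_gauge = P_top − P_atm = -32000 Pa.

P_gauge ≈ -32.0 kPa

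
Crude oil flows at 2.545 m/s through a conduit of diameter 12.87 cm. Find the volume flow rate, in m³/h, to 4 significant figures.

Q ≈ 119.2 m³/h

Q = A·v = 0.01301 m² × 2.545 m/s = 0.03311 m³/s.
Converting: 0.03311 m³/s × 3600 = 119.2 m³/h.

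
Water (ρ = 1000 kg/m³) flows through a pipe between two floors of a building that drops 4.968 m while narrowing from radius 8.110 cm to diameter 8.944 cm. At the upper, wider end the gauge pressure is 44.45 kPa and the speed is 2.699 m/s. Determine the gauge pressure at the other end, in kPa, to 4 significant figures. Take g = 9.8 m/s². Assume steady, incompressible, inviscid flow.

P₂ ≈ 57.38 kPa

Mass conservation (A₁v₁ = A₂v₂) gives v₂ = 2.699 × 206.6/62.83 = 8.876 m/s.
Energy conservation along the streamline gives P₂ = P₁ − ½ρ(v₂² − v₁²) − ρg(h₂ − h₁).
P₂ = 44450 + ½·1000·(2.699² − 8.876²) − 1000·9.8·(−4.968) = 44450 + (-35750) − (-48690) = 57380 Pa.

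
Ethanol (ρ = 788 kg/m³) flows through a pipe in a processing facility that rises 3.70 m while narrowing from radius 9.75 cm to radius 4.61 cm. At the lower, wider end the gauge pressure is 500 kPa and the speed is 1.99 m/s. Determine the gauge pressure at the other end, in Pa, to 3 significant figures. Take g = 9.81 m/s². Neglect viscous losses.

P₂ ≈ 442000 Pa

Mass conservation (A₁v₁ = A₂v₂) gives v₂ = 1.99 × 299/66.8 = 8.90 m/s.
Applying Bernoulli between the two ends and solving for P₂: P₂ = P₁ + ½ρ(v₁² − v₂²) − ρgΔh.
P₂ = 500000 + ½·788·(1.99² − 8.90²) − 788·9.81·(+3.70) = 500000 + (-29700) − (28600) = 442000 Pa.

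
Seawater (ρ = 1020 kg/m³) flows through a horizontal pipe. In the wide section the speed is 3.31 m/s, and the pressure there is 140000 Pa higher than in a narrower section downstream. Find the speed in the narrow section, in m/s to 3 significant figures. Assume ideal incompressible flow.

16.9 m/s

Along the level pipe P + ½ρv² is conserved, hence v₂² = v₁² + 2(P₁ − P₂)/ρ.
v₂ = √(3.31² + 2·140000/1020) = √(11.0 + 275) = 16.9 m/s.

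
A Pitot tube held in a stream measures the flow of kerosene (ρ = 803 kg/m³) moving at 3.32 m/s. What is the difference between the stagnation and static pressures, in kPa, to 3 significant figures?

4.43 kPa

Bernoulli between the free stream and the stagnation point: ½ρv² = P_stag − P_static.
ΔP = ½·803·3.32² = 4430 Pa.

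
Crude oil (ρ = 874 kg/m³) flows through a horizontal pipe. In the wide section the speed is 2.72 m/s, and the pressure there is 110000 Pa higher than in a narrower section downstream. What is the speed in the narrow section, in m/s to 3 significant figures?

With h₁ = h₂, rearranging Bernoulli gives v₂ = √(v₁² + 2ΔP/ρ).
v₂ = √(2.72² + 2·110000/874) = √(7.40 + 252) = 16.1 m/s.

16.1 m/s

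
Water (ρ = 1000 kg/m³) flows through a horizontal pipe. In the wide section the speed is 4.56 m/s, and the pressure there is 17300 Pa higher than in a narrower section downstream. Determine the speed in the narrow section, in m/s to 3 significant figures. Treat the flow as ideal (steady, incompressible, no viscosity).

Horizontal Bernoulli: P₁ + ½ρv₁² = P₂ + ½ρv₂², so v₂² = v₁² + 2(P₁ − P₂)/ρ.
v₂ = √(4.56² + 2·17300/1000) = √(20.8 + 34.6) = 7.44 m/s.

v₂ ≈ 7.44 m/s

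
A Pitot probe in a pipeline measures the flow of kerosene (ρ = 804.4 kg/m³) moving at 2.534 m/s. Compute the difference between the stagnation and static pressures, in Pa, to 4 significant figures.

ΔP ≈ 2583 Pa

At the stagnation point the flow is brought to rest, so Bernoulli gives P_stag − P_static = ½ρv².
ΔP = ½·804.4·2.534² = 2583 Pa.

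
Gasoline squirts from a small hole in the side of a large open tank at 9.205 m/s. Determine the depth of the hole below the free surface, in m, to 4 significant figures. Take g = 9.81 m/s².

h ≈ 4.319 m

Torricelli: v = √(2gh), so h = v²/(2g).
h = 9.205²/(2·9.81) = 84.73/19.62 = 4.319 m.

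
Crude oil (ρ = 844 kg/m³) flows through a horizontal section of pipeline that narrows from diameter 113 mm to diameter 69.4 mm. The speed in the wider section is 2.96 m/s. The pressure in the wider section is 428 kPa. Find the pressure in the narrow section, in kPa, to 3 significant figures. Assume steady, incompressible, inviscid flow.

P₂ = 406 kPa

The volume flow rate is constant, so v₂ = (A₁/A₂)v₁ = (100/37.8)·2.96 = 7.85 m/s.
Bernoulli (h₁ = h₂): P₁ − P₂ = ½ρ(v₂² − v₁²).
P₂ = P₁ − ½ρ(v₂² − v₁²) = 428000 − ½·844·(7.85² − 2.96²) = 428000 − 22300 = 406000 Pa.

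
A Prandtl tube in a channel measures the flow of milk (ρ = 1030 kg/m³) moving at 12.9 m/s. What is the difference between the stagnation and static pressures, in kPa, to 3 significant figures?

85.7 kPa

At the stagnation point the flow is brought to rest, so Bernoulli gives P_stag − P_static = ½ρv².
ΔP = ½·1030·12.9² = 85700 Pa.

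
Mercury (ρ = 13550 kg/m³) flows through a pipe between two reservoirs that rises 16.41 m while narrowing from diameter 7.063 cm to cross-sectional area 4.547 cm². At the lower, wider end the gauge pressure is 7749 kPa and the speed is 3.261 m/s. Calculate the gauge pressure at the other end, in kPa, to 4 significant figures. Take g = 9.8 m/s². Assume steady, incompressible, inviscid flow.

292.7 kPa

By continuity, v₂ = v₁·A₁/A₂ = 3.261·(39.18/4.547) = 28.10 m/s.
Energy conservation along the streamline gives P₂ = P₁ − ½ρ(v₂² − v₁²) − ρg(h₂ − h₁).
P₂ = 7749000 + ½·13550·(3.261² − 28.10²) − 13550·9.8·(+16.41) = 7749000 + (-5277000) − (2179000) = 292700 Pa.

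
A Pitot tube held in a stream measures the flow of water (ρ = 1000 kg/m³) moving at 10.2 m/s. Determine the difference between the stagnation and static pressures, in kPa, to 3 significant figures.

At the stagnation point the flow is brought to rest, so Bernoulli gives P_stag − P_static = ½ρv².
ΔP = ½·1000·10.2² = 52000 Pa.

ΔP ≈ 52.0 kPa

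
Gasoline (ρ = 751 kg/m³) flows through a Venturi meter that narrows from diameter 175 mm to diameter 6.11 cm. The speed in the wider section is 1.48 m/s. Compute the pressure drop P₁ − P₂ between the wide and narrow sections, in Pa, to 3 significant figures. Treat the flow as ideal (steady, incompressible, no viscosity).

The volume flow rate is constant, so v₂ = (A₁/A₂)v₁ = (241/29.3)·1.48 = 12.1 m/s.
Bernoulli (h₁ = h₂): P₁ − P₂ = ½ρ(v₂² − v₁²).
P₁ − P₂ = ½·751·(12.1² − 1.48²) = ½·751·145 = 54500 Pa.

ΔP ≈ 54500 Pa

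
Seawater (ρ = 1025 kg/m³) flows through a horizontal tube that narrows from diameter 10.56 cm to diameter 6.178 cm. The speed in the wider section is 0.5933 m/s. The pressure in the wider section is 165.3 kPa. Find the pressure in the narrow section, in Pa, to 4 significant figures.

Mass conservation (A₁v₁ = A₂v₂) gives v₂ = 0.5933 × 87.58/29.98 = 1.733 m/s.
With no height change, Bernoulli's equation is P₁ + ½ρv₁² = P₂ + ½ρv₂².
P₂ = P₁ − ½ρ(v₂² − v₁²) = 165300 − ½·1025·(1.733² − 0.5933²) = 165300 − 1360 = 163900 Pa.

P₂ = 163900 Pa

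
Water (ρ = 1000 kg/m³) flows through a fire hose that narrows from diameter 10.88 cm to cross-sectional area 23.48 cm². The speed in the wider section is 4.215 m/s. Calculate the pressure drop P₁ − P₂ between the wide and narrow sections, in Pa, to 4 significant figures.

The volume flow rate is constant, so v₂ = (A₁/A₂)v₁ = (92.97/23.48)·4.215 = 16.69 m/s.
Bernoulli (h₁ = h₂): P₁ − P₂ = ½ρ(v₂² − v₁²).
P₁ − P₂ = ½·1000·(16.69² − 4.215²) = ½·1000·260.8 = 130400 Pa.

ΔP ≈ 130400 Pa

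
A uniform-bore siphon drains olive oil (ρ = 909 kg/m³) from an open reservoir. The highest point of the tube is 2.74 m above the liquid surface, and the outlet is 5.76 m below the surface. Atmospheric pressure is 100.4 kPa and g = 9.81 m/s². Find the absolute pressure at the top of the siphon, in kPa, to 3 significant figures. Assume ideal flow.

From the surface to the outlet (both open to atmosphere, surface at rest): v = √(2g·h_out) = √(2·9.81·5.76) = 10.6 m/s.
With constant cross-section the crest speed equals v; applying Bernoulli from the surface up to the crest, P_top = P_atm − ½ρv² − ρg·h_top.
P_top = 100400 − ½·909·10.6² − 909·9.81·2.74 = 24600 Pa.

24.6 kPa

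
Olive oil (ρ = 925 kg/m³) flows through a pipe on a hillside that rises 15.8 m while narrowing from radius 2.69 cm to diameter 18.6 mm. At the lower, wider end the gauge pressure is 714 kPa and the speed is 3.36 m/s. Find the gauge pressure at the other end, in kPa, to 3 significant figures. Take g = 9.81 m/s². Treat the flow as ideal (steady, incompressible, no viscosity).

P₂ ≈ 210 kPa

Continuity gives A₁v₁ = A₂v₂, so v₂ = (22.7 cm²)/(2.72 cm²) × 3.36 m/s = 28.1 m/s.
Bernoulli: P₁ + ½ρv₁² + ρg h₁ = P₂ + ½ρv₂² + ρg h₂, so P₂ = P₁ + ½ρ(v₁² − v₂²) − ρg(h₂ − h₁).
P₂ = 714000 + ½·925·(3.36² − 28.1²) − 925·9.81·(+15.8) = 714000 + (-360000) − (143000) = 210000 Pa.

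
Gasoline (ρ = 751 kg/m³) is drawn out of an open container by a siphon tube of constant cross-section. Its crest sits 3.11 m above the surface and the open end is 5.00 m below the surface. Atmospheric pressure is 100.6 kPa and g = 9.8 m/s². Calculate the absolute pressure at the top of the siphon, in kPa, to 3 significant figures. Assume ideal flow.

40.9 kPa

From the surface to the outlet (both open to atmosphere, surface at rest): v = √(2g·h_out) = √(2·9.8·5.00) = 9.90 m/s.
The bore is uniform, so the speed at the crest is the same v. Bernoulli surface→crest: P_atm = P_top + ½ρv² + ρg·h_top.
P_top = 100600 − ½·751·9.90² − 751·9.8·3.11 = 40900 Pa.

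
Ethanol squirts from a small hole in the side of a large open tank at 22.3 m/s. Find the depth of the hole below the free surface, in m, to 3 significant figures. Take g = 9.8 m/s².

Torricelli: v = √(2gh), so h = v²/(2g).
h = 22.3²/(2·9.8) = 497/19.60 = 25.4 m.

h ≈ 25.4 m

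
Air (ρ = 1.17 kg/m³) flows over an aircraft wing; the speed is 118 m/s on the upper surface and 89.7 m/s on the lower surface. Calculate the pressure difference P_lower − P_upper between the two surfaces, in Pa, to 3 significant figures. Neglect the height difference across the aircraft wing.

With negligible Δh, P + ½ρv² is constant, so P_low − P_up = ½ρ(v_up² − v_low²).
ΔP = ½·1.17·(118² − 89.7²) = 3440 Pa.

ΔP ≈ 3440 Pa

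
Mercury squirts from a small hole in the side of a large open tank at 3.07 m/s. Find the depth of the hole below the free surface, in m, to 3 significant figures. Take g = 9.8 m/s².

Torricelli: v = √(2gh), so h = v²/(2g).
h = 3.07²/(2·9.8) = 9.42/19.60 = 0.481 m.

h ≈ 0.481 m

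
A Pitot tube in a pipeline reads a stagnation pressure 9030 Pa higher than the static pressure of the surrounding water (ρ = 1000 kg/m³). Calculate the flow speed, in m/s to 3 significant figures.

v = 4.25 m/s

Bernoulli between the free stream and the stagnation point: ½ρv² = P_stag − P_static.
v = √(2ΔP/ρ) = √(2·9030/1000) = 4.25 m/s.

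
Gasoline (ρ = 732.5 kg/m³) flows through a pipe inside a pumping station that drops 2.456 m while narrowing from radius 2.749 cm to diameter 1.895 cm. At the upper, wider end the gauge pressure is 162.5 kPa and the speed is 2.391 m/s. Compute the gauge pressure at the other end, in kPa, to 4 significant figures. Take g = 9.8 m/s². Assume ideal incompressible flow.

P₂ = 33.86 kPa

By continuity, v₂ = v₁·A₁/A₂ = 2.391·(23.74/2.820) = 20.13 m/s.
Energy conservation along the streamline gives P₂ = P₁ − ½ρ(v₂² − v₁²) − ρg(h₂ − h₁).
P₂ = 162500 + ½·732.5·(2.391² − 20.13²) − 732.5·9.8·(−2.456) = 162500 + (-146300) − (-17630) = 33860 Pa.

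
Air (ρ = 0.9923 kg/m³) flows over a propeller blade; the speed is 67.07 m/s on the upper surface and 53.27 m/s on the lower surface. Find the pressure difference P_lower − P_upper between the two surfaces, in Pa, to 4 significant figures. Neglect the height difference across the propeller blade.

ΔP = 824.0 Pa

With negligible Δh, P + ½ρv² is constant, so P_low − P_up = ½ρ(v_up² − v_low²).
ΔP = ½·0.9923·(67.07² − 53.27²) = 824.0 Pa.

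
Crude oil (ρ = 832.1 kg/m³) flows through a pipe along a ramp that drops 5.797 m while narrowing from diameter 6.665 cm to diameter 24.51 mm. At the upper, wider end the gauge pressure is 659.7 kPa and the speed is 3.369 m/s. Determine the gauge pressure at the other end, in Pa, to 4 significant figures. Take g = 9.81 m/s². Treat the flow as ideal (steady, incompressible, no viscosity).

P₂ = 453500 Pa

The volume flow rate is constant, so v₂ = (A₁/A₂)v₁ = (34.89/4.718)·3.369 = 24.91 m/s.
Bernoulli: P₁ + ½ρv₁² + ρg h₁ = P₂ + ½ρv₂² + ρg h₂, so P₂ = P₁ + ½ρ(v₁² − v₂²) − ρg(h₂ − h₁).
P₂ = 659700 + ½·832.1·(3.369² − 24.91²) − 832.1·9.81·(−5.797) = 659700 + (-253500) − (-47320) = 453500 Pa.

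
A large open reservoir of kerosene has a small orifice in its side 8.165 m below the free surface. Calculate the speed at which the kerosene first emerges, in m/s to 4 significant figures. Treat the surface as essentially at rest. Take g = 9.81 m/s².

The surface is effectively still and both ends are open, so ½v² = gh and v = √(2·9.81·8.165) = 12.66 m/s.

v ≈ 12.66 m/s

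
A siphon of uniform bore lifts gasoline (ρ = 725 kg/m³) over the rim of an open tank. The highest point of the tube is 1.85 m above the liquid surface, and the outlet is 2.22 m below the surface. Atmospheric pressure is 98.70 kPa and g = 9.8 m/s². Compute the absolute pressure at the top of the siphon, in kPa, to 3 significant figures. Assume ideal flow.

From the surface to the outlet (both open to atmosphere, surface at rest): v = √(2g·h_out) = √(2·9.8·2.22) = 6.60 m/s.
With constant cross-section the crest speed equals v; applying Bernoulli from the surface up to the crest, P_top = P_atm − ½ρv² − ρg·h_top.
P_top = 98700 − ½·725·6.60² − 725·9.8·1.85 = 69800 Pa.

P_top ≈ 69.8 kPa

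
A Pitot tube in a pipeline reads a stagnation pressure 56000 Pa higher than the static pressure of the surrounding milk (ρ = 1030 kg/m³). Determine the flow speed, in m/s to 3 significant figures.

10.4 m/s

At the stagnation point the flow is brought to rest, so Bernoulli gives P_stag − P_static = ½ρv².
v = √(2ΔP/ρ) = √(2·56000/1030) = 10.4 m/s.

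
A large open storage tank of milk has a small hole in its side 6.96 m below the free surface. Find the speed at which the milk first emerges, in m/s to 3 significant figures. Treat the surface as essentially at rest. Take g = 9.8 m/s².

Bernoulli from surface to hole (P equal, v_surface ≈ 0): v = √(2gh) = √(2×9.8×6.96) = 11.7 m/s.

v ≈ 11.7 m/s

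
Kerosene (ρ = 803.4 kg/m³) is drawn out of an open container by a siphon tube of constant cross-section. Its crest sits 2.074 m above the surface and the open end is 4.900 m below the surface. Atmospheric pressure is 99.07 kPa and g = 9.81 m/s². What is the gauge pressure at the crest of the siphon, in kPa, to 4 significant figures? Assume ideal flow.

From the surface to the outlet (both open to atmosphere, surface at rest): v = √(2g·h_out) = √(2·9.81·4.900) = 9.805 m/s.
With constant cross-section the crest speed equals v; applying Bernoulli from the surface up to the crest, P_top = P_atm − ½ρv² − ρg·h_top.
P_top = 99070 − ½·803.4·9.805² − 803.4·9.81·2.074 = 44110 Pa. So P_gauge = P_top − P_atm = -54960 Pa.

P_gauge ≈ -54.96 kPa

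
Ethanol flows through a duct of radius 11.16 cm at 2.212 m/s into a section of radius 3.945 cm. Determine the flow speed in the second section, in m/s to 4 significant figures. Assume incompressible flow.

v₂ ≈ 17.70 m/s

Continuity gives A₁v₁ = A₂v₂, so v₂ = (391.3 cm²)/(48.89 cm²) × 2.212 m/s = 17.70 m/s.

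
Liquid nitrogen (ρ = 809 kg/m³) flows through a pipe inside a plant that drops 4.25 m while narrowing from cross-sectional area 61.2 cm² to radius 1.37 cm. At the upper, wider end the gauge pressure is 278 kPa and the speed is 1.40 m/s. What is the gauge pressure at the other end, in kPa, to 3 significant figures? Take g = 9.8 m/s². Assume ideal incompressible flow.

By continuity, v₂ = v₁·A₁/A₂ = 1.40·(61.2/5.90) = 14.5 m/s.
Energy conservation along the streamline gives P₂ = P₁ − ½ρ(v₂² − v₁²) − ρg(h₂ − h₁).
P₂ = 278000 + ½·809·(1.40² − 14.5²) − 809·9.8·(−4.25) = 278000 + (-84600) − (-33700) = 227000 Pa.

P₂ = 227 kPa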